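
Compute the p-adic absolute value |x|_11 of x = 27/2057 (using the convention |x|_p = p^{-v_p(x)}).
|27/2057|_11 = 121

Step 1 — compute v_11(x) by factoring powers of 11 out of the numerator and denominator: v_11(27/2057) = -2. Step 2 — apply |x|_p = p^{-v_p(x)} = 11^{2} = 121.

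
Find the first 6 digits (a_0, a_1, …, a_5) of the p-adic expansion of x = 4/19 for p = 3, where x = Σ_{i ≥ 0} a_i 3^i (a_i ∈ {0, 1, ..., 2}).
(a_0, …, a_5) = (1, 1, 1, 0, 0, 2)

v_3(4/19) = 0 (numerator and denominator both coprime to 3), so x ∈ ℤ_3^×. Compute digits iteratively via a_i = x_i mod 3, x_{i+1} = (x_i − a_i)/3, with x_0 = x:
  x_0 = 4/19;  a_0 = 1;  x_1 = (x_0 − 1)/3 = -5/19
  x_1 = -5/19;  a_1 = 1;  x_2 = (x_1 − 1)/3 = -8/19
  x_2 = -8/19;  a_2 = 1;  x_3 = (x_2 − 1)/3 = -9/19
  x_3 = -9/19;  a_3 = 0;  x_4 = (x_3 − 0)/3 = -3/19
  x_4 = -3/19;  a_4 = 0;  x_5 = (x_4 − 0)/3 = -1/19
  x_5 = -1/19;  a_5 = 2;  x_6 = (x_5 − 2)/3 = -13/19
Digits: (1, 1, 1, 0, 0, 2).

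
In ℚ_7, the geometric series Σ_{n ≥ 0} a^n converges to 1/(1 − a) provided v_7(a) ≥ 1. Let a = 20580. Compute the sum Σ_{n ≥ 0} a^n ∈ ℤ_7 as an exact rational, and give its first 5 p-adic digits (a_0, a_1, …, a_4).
Σ a^n = 1/(1 − a) = -1/20579;  first 5 digits = (1, 0, 0, 4, 1)

v_7(a) = 3 ≥ 1, so the series converges in ℤ_7 to 1/(1 − a) = 1/(1 − 20580) = -1/20579. Expand this rational in ℤ_7: compute digits iteratively via d_i = x_i mod 7, x_{i+1} = (x_i − d_i)/7. The first 5 digits are (1, 0, 0, 4, 1).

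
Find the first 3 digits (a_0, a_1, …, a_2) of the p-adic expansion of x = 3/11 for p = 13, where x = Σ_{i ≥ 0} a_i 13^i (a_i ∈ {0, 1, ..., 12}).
(a_0, …, a_2) = (5, 2, 1)

v_13(3/11) = 0 (numerator and denominator both coprime to 13), so x ∈ ℤ_13^×. Compute digits iteratively via a_i = x_i mod 13, x_{i+1} = (x_i − a_i)/13, with x_0 = x:
  x_0 = 3/11;  a_0 = 5;  x_1 = (x_0 − 5)/13 = -4/11
  x_1 = -4/11;  a_1 = 2;  x_2 = (x_1 − 2)/13 = -2/11
  x_2 = -2/11;  a_2 = 1;  x_3 = (x_2 − 1)/13 = -1/11
Digits: (5, 2, 1).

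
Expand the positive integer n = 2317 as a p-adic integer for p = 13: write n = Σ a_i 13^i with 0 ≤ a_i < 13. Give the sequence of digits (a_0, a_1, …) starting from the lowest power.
(a_0, a_1, …) = (3, 9, 0, 1)

Repeated division by 13 gives the digits low-to-high: 2317 = 3 + 9·13^1 + 1·13^3. Digit sequence: (3, 9, 0, 1).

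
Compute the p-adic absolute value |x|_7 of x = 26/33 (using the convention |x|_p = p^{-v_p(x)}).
|26/33|_7 = 1

Step 1 — compute v_7(x) by factoring powers of 7 out of the numerator and denominator: v_7(26/33) = 0. Step 2 — apply |x|_p = p^{-v_p(x)} = 7^{0} = 1.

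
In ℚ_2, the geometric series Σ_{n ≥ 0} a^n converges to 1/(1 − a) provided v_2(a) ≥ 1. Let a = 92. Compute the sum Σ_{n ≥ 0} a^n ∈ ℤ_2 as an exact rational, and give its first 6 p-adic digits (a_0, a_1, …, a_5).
Σ a^n = 1/(1 − a) = -1/91;  first 6 digits = (1, 0, 1, 1, 0, 1)

v_2(a) = 2 ≥ 1, so the series converges in ℤ_2 to 1/(1 − a) = 1/(1 − 92) = -1/91. Expand this rational in ℤ_2: compute digits iteratively via d_i = x_i mod 2, x_{i+1} = (x_i − d_i)/2. The first 6 digits are (1, 0, 1, 1, 0, 1).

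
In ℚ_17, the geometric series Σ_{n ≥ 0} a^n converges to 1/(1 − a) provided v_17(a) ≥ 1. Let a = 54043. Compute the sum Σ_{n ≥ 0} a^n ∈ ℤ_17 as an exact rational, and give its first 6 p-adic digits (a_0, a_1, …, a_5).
Σ a^n = 1/(1 − a) = -1/54042;  first 6 digits = (1, 0, 0, 11, 0, 0)

v_17(a) = 3 ≥ 1, so the series converges in ℤ_17 to 1/(1 − a) = 1/(1 − 54043) = -1/54042. Expand this rational in ℤ_17: compute digits iteratively via d_i = x_i mod 17, x_{i+1} = (x_i − d_i)/17. The first 6 digits are (1, 0, 0, 11, 0, 0).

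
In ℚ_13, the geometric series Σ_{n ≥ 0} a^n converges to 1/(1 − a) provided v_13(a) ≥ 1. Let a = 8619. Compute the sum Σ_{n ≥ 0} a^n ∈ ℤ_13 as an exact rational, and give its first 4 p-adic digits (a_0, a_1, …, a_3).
Σ a^n = 1/(1 − a) = -1/8618;  first 4 digits = (1, 0, 12, 3)

v_13(a) = 2 ≥ 1, so the series converges in ℤ_13 to 1/(1 − a) = 1/(1 − 8619) = -1/8618. Expand this rational in ℤ_13: compute digits iteratively via d_i = x_i mod 13, x_{i+1} = (x_i − d_i)/13. The first 4 digits are (1, 0, 12, 3).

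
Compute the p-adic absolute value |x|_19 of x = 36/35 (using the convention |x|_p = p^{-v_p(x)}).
|36/35|_19 = 1

Step 1 — compute v_19(x) by factoring powers of 19 out of the numerator and denominator: v_19(36/35) = 0. Step 2 — apply |x|_p = p^{-v_p(x)} = 19^{0} = 1.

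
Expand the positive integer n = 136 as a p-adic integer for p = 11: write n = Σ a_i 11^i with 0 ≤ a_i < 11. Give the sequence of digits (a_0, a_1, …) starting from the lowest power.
(a_0, a_1, …) = (4, 1, 1)

Repeated division by 11 gives the digits low-to-high: 136 = 4 + 1·11^1 + 1·11^2. Digit sequence: (4, 1, 1).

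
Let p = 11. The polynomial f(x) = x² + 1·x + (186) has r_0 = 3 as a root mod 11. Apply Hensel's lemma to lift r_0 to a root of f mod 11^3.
r_2 = 718 (mod 1331)

Hensel: r_{i+1} = r_i − f(r_i)·(f′(r_i))^{-1} mod 11^{i+2}, f′(x) = 2x + 1. Iterate:
  r_0 = 3 (mod 11)
  r_1 = 113 (mod 121)
  r_2 = 718 (mod 1331)
Final: r = 718 satisfies f(r) ≡ 0 mod 11^3.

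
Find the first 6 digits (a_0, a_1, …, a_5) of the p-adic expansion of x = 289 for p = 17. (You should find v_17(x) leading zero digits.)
(a_0, …, a_5) = (0, 0, 1, 0, 0, 0)

v_17(289) = 2, so a_0 = ... = a_1 = 0. Factor out: x = 17^2 · u with u = 1 a unit in ℤ_17. Expand u iteratively via a_{v+i} = u_i mod 17, u_{i+1} = (u_i − a_{v+i})/17:
  u_0 = 1;  a_2 = 1;  u_1 = (u_0 − 1)/17 = 0
  u_1 = 0;  a_3 = 0;  u_2 = (u_1 − 0)/17 = 0
  u_2 = 0;  a_4 = 0;  u_3 = (u_2 − 0)/17 = 0
  u_3 = 0;  a_5 = 0;  u_4 = (u_3 − 0)/17 = 0
Digits: (0, 0, 1, 0, 0, 0).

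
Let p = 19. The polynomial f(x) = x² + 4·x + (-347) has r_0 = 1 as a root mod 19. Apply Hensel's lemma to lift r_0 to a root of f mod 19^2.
r_1 = 58 (mod 361)

Hensel: r_{i+1} = r_i − f(r_i)·(f′(r_i))^{-1} mod 19^{i+2}, f′(x) = 2x + 4. Iterate:
  r_0 = 1 (mod 19)
  r_1 = 58 (mod 361)
Final: r = 58 satisfies f(r) ≡ 0 mod 19^2.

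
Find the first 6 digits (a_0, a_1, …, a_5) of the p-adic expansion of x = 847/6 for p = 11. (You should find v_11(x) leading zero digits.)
(a_0, …, a_5) = (0, 0, 3, 9, 1, 9)

v_11(847/6) = 2, so a_0 = ... = a_1 = 0. Factor out: x = 11^2 · u with u = 7/6 a unit in ℤ_11. Expand u iteratively via a_{v+i} = u_i mod 11, u_{i+1} = (u_i − a_{v+i})/11:
  u_0 = 7/6;  a_2 = 3;  u_1 = (u_0 − 3)/11 = -1/6
  u_1 = -1/6;  a_3 = 9;  u_2 = (u_1 − 9)/11 = -5/6
  u_2 = -5/6;  a_4 = 1;  u_3 = (u_2 − 1)/11 = -1/6
  u_3 = -1/6;  a_5 = 9;  u_4 = (u_3 − 9)/11 = -5/6
Digits: (0, 0, 3, 9, 1, 9).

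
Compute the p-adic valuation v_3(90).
v_3(90) = 2

v_3(n) is the largest exponent k such that 3^k divides n. Factor out: 90 = 3^2 · 10. (Sign doesn't affect v_p.) So v_3(90) = 2.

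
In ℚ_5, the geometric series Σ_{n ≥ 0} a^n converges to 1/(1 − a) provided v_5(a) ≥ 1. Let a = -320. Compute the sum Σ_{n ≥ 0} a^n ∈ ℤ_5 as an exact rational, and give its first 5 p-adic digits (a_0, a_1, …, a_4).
Σ a^n = 1/(1 − a) = 1/321;  first 5 digits = (1, 1, 3, 2, 0)

v_5(a) = 1 ≥ 1, so the series converges in ℤ_5 to 1/(1 − a) = 1/(1 − (-320)) = 1/321. Expand this rational in ℤ_5: compute digits iteratively via d_i = x_i mod 5, x_{i+1} = (x_i − d_i)/5. The first 5 digits are (1, 1, 3, 2, 0).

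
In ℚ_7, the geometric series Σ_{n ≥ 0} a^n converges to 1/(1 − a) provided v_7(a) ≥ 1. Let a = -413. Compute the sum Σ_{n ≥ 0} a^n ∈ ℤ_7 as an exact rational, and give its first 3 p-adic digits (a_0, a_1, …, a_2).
Σ a^n = 1/(1 − a) = 1/414;  first 3 digits = (1, 4, 0)

v_7(a) = 1 ≥ 1, so the series converges in ℤ_7 to 1/(1 − a) = 1/(1 − (-413)) = 1/414. Expand this rational in ℤ_7: compute digits iteratively via d_i = x_i mod 7, x_{i+1} = (x_i − d_i)/7. The first 3 digits are (1, 4, 0).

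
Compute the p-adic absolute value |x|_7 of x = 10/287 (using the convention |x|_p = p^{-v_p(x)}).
|10/287|_7 = 7

Step 1 — compute v_7(x) by factoring powers of 7 out of the numerator and denominator: v_7(10/287) = -1. Step 2 — apply |x|_p = p^{-v_p(x)} = 7^{1} = 7.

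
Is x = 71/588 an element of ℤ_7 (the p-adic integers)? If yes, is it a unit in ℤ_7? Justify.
x ∉ ℤ_7 (v_7(x) = -2 < 0)

ℤ_7 = {x ∈ ℚ_7 : v_7(x) ≥ 0} and ℤ_7^× = {x ∈ ℤ_7 : v_7(x) = 0}. Here v_7(71/588) = v_7(num) − v_7(den) = -2; compare against these criteria.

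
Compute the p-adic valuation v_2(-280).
v_2(-280) = 3

v_2(n) is the largest exponent k such that 2^k divides n. Factor out: -280 = -2^3 · 35. (Sign doesn't affect v_p.) So v_2(-280) = 3.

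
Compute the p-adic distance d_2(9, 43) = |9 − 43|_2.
d_2(9, 43) = 1/2

Step 1 — x − y = 9 − 43 = -34. Step 2 — v_2(-34) = 1 (factor: -34 = −(2^1 · 17); the sign does not affect v_p). Step 3 — |x − y|_2 = 2^{-1} = 1/2.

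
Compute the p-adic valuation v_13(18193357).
v_13(18193357) = 5

v_13(n) is the largest exponent k such that 13^k divides n. Factor out: 18193357 = 13^5 · 49. (Sign doesn't affect v_p.) So v_13(18193357) = 5.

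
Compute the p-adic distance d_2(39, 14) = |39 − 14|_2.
d_2(39, 14) = 1

Step 1 — x − y = 39 − 14 = 25. Step 2 — v_2(25) = 0 (factor: 25 = (2^0 · 25); the sign does not affect v_p). Step 3 — |x − y|_2 = 2^{0} = 1.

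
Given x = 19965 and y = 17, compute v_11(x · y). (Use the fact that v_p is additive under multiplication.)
v_11(339405) = 3

v_p(x) = 3 (factor: 19965 = 11^3 · 15); v_p(y) = 0 (factor: 17 = 11^0 · 17). Additivity: v_p(xy) = v_p(x) + v_p(y) = 3 + 0 = 3. (Direct check: xy = 339405 = 11^3 · (255).)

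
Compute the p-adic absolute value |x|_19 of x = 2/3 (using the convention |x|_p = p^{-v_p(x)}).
|2/3|_19 = 1

Step 1 — compute v_19(x) by factoring powers of 19 out of the numerator and denominator: v_19(2/3) = 0. Step 2 — apply |x|_p = p^{-v_p(x)} = 19^{0} = 1.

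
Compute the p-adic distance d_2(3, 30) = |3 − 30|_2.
d_2(3, 30) = 1

Step 1 — x − y = 3 − 30 = -27. Step 2 — v_2(-27) = 0 (factor: -27 = −(2^0 · 27); the sign does not affect v_p). Step 3 — |x − y|_2 = 2^{0} = 1.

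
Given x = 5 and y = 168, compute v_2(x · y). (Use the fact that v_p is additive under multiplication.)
v_2(840) = 3

v_p(x) = 0 (factor: 5 = 2^0 · 5); v_p(y) = 3 (factor: 168 = 2^3 · 21). Additivity: v_p(xy) = v_p(x) + v_p(y) = 0 + 3 = 3. (Direct check: xy = 840 = 2^3 · (105).)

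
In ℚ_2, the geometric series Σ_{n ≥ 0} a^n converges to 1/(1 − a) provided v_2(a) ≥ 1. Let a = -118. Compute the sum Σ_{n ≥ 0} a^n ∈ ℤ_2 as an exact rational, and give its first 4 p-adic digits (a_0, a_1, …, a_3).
Σ a^n = 1/(1 − a) = 1/119;  first 4 digits = (1, 1, 1, 0)

v_2(a) = 1 ≥ 1, so the series converges in ℤ_2 to 1/(1 − a) = 1/(1 − (-118)) = 1/119. Expand this rational in ℤ_2: compute digits iteratively via d_i = x_i mod 2, x_{i+1} = (x_i − d_i)/2. The first 4 digits are (1, 1, 1, 0).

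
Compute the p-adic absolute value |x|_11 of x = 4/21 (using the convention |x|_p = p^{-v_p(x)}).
|4/21|_11 = 1

Step 1 — compute v_11(x) by factoring powers of 11 out of the numerator and denominator: v_11(4/21) = 0. Step 2 — apply |x|_p = p^{-v_p(x)} = 11^{0} = 1.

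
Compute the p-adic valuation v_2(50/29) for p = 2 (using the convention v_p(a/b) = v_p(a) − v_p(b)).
v_2(50/29) = 1

Factor powers of 2 from the numerator and denominator of the reduced fraction: 50 = 2^1 · 25 and 29 = 2^0 · 29. Apply v_p(a/b) = v_p(a) − v_p(b): v_2(50/29) = 1 − 0 = 1.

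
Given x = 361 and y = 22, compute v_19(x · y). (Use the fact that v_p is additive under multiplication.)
v_19(7942) = 2

v_p(x) = 2 (factor: 361 = 19^2 · 1); v_p(y) = 0 (factor: 22 = 19^0 · 22). Additivity: v_p(xy) = v_p(x) + v_p(y) = 2 + 0 = 2. (Direct check: xy = 7942 = 19^2 · (22).)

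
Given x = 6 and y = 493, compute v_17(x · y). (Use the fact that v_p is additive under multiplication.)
v_17(2958) = 1

v_p(x) = 0 (factor: 6 = 17^0 · 6); v_p(y) = 1 (factor: 493 = 17^1 · 29). Additivity: v_p(xy) = v_p(x) + v_p(y) = 0 + 1 = 1. (Direct check: xy = 2958 = 17^1 · (174).)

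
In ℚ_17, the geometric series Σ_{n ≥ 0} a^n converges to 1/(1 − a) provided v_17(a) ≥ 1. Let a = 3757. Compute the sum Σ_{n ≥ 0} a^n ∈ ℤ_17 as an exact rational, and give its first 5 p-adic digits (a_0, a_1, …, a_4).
Σ a^n = 1/(1 − a) = -1/3756;  first 5 digits = (1, 0, 13, 0, 16)

v_17(a) = 2 ≥ 1, so the series converges in ℤ_17 to 1/(1 − a) = 1/(1 − 3757) = -1/3756. Expand this rational in ℤ_17: compute digits iteratively via d_i = x_i mod 17, x_{i+1} = (x_i − d_i)/17. The first 5 digits are (1, 0, 13, 0, 16).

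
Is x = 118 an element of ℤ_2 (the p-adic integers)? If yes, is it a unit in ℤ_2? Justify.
x ∈ ℤ_2 but not a unit; v_2(x) = 1 > 0

ℤ_2 = {x ∈ ℚ_2 : v_2(x) ≥ 0} and ℤ_2^× = {x ∈ ℤ_2 : v_2(x) = 0}. Here v_2(118) = v_2(num) − v_2(den) = 1; compare against these criteria.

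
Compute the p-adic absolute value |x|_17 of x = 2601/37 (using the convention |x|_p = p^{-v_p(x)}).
|2601/37|_17 = 1/289

Step 1 — compute v_17(x) by factoring powers of 17 out of the numerator and denominator: v_17(2601/37) = 2. Step 2 — apply |x|_p = p^{-v_p(x)} = 17^{-2} = 1/289.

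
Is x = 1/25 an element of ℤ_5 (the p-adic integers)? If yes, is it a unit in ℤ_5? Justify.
x ∉ ℤ_5 (v_5(x) = -2 < 0)

ℤ_5 = {x ∈ ℚ_5 : v_5(x) ≥ 0} and ℤ_5^× = {x ∈ ℤ_5 : v_5(x) = 0}. Here v_5(1/25) = v_5(num) − v_5(den) = -2; compare against these criteria.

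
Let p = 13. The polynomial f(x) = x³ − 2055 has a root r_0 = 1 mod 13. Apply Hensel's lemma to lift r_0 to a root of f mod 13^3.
r_2 = 1587 (mod 2197)

Hensel: r_{i+1} = r_i − f(r_i)/f′(r_i) mod 13^{i+2}, where f′(x) = 3x². Iterate:
  r_0 = 1 (mod 13)
  r_1 = 66 (mod 169)
  r_2 = 1587 (mod 2197)
Final: r = 1587 with f(r) ≡ 0 mod 13^3.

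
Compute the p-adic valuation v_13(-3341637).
v_13(-3341637) = 5

v_13(n) is the largest exponent k such that 13^k divides n. Factor out: -3341637 = -13^5 · 9. (Sign doesn't affect v_p.) So v_13(-3341637) = 5.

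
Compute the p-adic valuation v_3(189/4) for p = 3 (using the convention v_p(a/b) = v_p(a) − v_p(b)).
v_3(189/4) = 3

Factor powers of 3 from the numerator and denominator of the reduced fraction: 189 = 3^3 · 7 and 4 = 3^0 · 4. Apply v_p(a/b) = v_p(a) − v_p(b): v_3(189/4) = 3 − 0 = 3.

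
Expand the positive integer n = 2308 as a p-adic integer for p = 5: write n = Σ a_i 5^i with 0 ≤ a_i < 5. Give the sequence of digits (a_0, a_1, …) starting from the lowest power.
(a_0, a_1, …) = (3, 1, 2, 3, 3)

Repeated division by 5 gives the digits low-to-high: 2308 = 3 + 1·5^1 + 2·5^2 + 3·5^3 + 3·5^4. Digit sequence: (3, 1, 2, 3, 3).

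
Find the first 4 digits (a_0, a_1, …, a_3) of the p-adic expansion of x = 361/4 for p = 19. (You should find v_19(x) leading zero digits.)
(a_0, …, a_3) = (0, 0, 5, 14)

v_19(361/4) = 2, so a_0 = ... = a_1 = 0. Factor out: x = 19^2 · u with u = 1/4 a unit in ℤ_19. Expand u iteratively via a_{v+i} = u_i mod 19, u_{i+1} = (u_i − a_{v+i})/19:
  u_0 = 1/4;  a_2 = 5;  u_1 = (u_0 − 5)/19 = -1/4
  u_1 = -1/4;  a_3 = 14;  u_2 = (u_1 − 14)/19 = -3/4
Digits: (0, 0, 5, 14).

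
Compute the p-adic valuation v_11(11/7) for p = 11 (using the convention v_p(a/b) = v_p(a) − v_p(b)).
v_11(11/7) = 1

Factor powers of 11 from the numerator and denominator of the reduced fraction: 11 = 11^1 · 1 and 7 = 11^0 · 7. Apply v_p(a/b) = v_p(a) − v_p(b): v_11(11/7) = 1 − 0 = 1.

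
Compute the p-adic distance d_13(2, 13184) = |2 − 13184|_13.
d_13(2, 13184) = 1/2197

Step 1 — x − y = 2 − 13184 = -13182. Step 2 — v_13(-13182) = 3 (factor: -13182 = −(13^3 · 6); the sign does not affect v_p). Step 3 — |x − y|_13 = 13^{-3} = 1/2197.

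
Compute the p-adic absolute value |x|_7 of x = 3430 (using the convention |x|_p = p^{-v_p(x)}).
|3430|_7 = 1/343

Step 1 — compute v_7(x) by factoring powers of 7 out of the numerator and denominator: v_7(3430) = 3. Step 2 — apply |x|_p = p^{-v_p(x)} = 7^{-3} = 1/343.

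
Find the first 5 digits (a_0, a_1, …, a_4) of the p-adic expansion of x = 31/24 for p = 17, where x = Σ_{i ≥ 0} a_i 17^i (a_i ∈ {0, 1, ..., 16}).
(a_0, …, a_4) = (2, 12, 0, 12, 0)

v_17(31/24) = 0 (numerator and denominator both coprime to 17), so x ∈ ℤ_17^×. Compute digits iteratively via a_i = x_i mod 17, x_{i+1} = (x_i − a_i)/17, with x_0 = x:
  x_0 = 31/24;  a_0 = 2;  x_1 = (x_0 − 2)/17 = -1/24
  x_1 = -1/24;  a_1 = 12;  x_2 = (x_1 − 12)/17 = -17/24
  x_2 = -17/24;  a_2 = 0;  x_3 = (x_2 − 0)/17 = -1/24
  x_3 = -1/24;  a_3 = 12;  x_4 = (x_3 − 12)/17 = -17/24
  x_4 = -17/24;  a_4 = 0;  x_5 = (x_4 − 0)/17 = -1/24
Digits: (2, 12, 0, 12, 0).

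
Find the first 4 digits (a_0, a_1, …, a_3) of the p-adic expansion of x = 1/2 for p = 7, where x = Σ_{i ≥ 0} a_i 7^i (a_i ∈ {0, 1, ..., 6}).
(a_0, …, a_3) = (4, 3, 3, 3)

v_7(1/2) = 0 (numerator and denominator both coprime to 7), so x ∈ ℤ_7^×. Compute digits iteratively via a_i = x_i mod 7, x_{i+1} = (x_i − a_i)/7, with x_0 = x:
  x_0 = 1/2;  a_0 = 4;  x_1 = (x_0 − 4)/7 = -1/2
  x_1 = -1/2;  a_1 = 3;  x_2 = (x_1 − 3)/7 = -1/2
  x_2 = -1/2;  a_2 = 3;  x_3 = (x_2 − 3)/7 = -1/2
  x_3 = -1/2;  a_3 = 3;  x_4 = (x_3 − 3)/7 = -1/2
Digits: (4, 3, 3, 3).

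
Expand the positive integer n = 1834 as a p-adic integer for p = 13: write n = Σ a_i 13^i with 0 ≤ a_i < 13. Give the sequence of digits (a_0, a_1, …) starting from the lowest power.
(a_0, a_1, …) = (1, 11, 10)

Repeated division by 13 gives the digits low-to-high: 1834 = 1 + 11·13^1 + 10·13^2. Digit sequence: (1, 11, 10).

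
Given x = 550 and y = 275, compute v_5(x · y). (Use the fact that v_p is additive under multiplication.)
v_5(151250) = 4

v_p(x) = 2 (factor: 550 = 5^2 · 22); v_p(y) = 2 (factor: 275 = 5^2 · 11). Additivity: v_p(xy) = v_p(x) + v_p(y) = 2 + 2 = 4. (Direct check: xy = 151250 = 5^4 · (242).)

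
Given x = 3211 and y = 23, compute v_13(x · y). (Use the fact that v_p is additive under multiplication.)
v_13(73853) = 2

v_p(x) = 2 (factor: 3211 = 13^2 · 19); v_p(y) = 0 (factor: 23 = 13^0 · 23). Additivity: v_p(xy) = v_p(x) + v_p(y) = 2 + 0 = 2. (Direct check: xy = 73853 = 13^2 · (437).)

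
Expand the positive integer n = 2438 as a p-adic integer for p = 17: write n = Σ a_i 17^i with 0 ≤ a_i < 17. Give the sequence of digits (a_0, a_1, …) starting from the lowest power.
(a_0, a_1, …) = (7, 7, 8)

Repeated division by 17 gives the digits low-to-high: 2438 = 7 + 7·17^1 + 8·17^2. Digit sequence: (7, 7, 8).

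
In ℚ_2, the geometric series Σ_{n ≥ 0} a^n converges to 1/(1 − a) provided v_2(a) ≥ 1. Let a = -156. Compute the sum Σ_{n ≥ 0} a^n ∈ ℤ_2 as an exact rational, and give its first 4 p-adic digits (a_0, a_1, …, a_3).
Σ a^n = 1/(1 − a) = 1/157;  first 4 digits = (1, 0, 1, 0)

v_2(a) = 2 ≥ 1, so the series converges in ℤ_2 to 1/(1 − a) = 1/(1 − (-156)) = 1/157. Expand this rational in ℤ_2: compute digits iteratively via d_i = x_i mod 2, x_{i+1} = (x_i − d_i)/2. The first 4 digits are (1, 0, 1, 0).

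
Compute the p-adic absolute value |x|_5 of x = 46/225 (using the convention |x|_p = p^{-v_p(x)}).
|46/225|_5 = 25

Step 1 — compute v_5(x) by factoring powers of 5 out of the numerator and denominator: v_5(46/225) = -2. Step 2 — apply |x|_p = p^{-v_p(x)} = 5^{2} = 25.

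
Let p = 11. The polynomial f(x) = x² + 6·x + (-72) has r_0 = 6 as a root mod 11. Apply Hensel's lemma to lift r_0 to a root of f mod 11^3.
r_2 = 6 (mod 1331)

Hensel: r_{i+1} = r_i − f(r_i)·(f′(r_i))^{-1} mod 11^{i+2}, f′(x) = 2x + 6. Iterate:
  r_0 = 6 (mod 11)
  r_1 = 6 (mod 121)
  r_2 = 6 (mod 1331)
Final: r = 6 satisfies f(r) ≡ 0 mod 11^3.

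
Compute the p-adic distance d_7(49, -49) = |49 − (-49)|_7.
d_7(49, -49) = 1/49

Step 1 — x − y = 49 − (-49) = 98. Step 2 — v_7(98) = 2 (factor: 98 = (7^2 · 2); the sign does not affect v_p). Step 3 — |x − y|_7 = 7^{-2} = 1/49.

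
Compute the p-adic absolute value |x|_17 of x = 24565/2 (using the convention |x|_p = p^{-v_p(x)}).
|24565/2|_17 = 1/4913

Step 1 — compute v_17(x) by factoring powers of 17 out of the numerator and denominator: v_17(24565/2) = 3. Step 2 — apply |x|_p = p^{-v_p(x)} = 17^{-3} = 1/4913.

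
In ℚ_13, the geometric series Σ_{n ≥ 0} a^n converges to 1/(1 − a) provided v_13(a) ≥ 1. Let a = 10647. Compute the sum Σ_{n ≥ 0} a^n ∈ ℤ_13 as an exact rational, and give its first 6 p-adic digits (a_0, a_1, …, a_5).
Σ a^n = 1/(1 − a) = -1/10646;  first 6 digits = (1, 0, 11, 4, 4, 6)

v_13(a) = 2 ≥ 1, so the series converges in ℤ_13 to 1/(1 − a) = 1/(1 − 10647) = -1/10646. Expand this rational in ℤ_13: compute digits iteratively via d_i = x_i mod 13, x_{i+1} = (x_i − d_i)/13. The first 6 digits are (1, 0, 11, 4, 4, 6).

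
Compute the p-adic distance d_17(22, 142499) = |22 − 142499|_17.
d_17(22, 142499) = 1/4913

Step 1 — x − y = 22 − 142499 = -142477. Step 2 — v_17(-142477) = 3 (factor: -142477 = −(17^3 · 29); the sign does not affect v_p). Step 3 — |x − y|_17 = 17^{-3} = 1/4913.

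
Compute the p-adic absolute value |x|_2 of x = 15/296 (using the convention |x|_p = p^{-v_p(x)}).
|15/296|_2 = 8

Step 1 — compute v_2(x) by factoring powers of 2 out of the numerator and denominator: v_2(15/296) = -3. Step 2 — apply |x|_p = p^{-v_p(x)} = 2^{3} = 8.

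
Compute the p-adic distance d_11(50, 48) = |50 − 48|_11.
d_11(50, 48) = 1

Step 1 — x − y = 50 − 48 = 2. Step 2 — v_11(2) = 0 (factor: 2 = (11^0 · 2); the sign does not affect v_p). Step 3 — |x − y|_11 = 11^{0} = 1.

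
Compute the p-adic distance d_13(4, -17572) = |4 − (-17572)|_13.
d_13(4, -17572) = 1/2197

Step 1 — x − y = 4 − (-17572) = 17576. Step 2 — v_13(17576) = 3 (factor: 17576 = (13^3 · 8); the sign does not affect v_p). Step 3 — |x − y|_13 = 13^{-3} = 1/2197.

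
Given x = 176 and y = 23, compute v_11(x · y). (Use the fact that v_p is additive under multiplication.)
v_11(4048) = 1

v_p(x) = 1 (factor: 176 = 11^1 · 16); v_p(y) = 0 (factor: 23 = 11^0 · 23). Additivity: v_p(xy) = v_p(x) + v_p(y) = 1 + 0 = 1. (Direct check: xy = 4048 = 11^1 · (368).)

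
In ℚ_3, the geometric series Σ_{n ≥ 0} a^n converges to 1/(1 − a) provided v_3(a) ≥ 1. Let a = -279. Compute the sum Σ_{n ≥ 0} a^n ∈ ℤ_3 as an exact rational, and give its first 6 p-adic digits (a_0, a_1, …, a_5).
Σ a^n = 1/(1 − a) = 1/280;  first 6 digits = (1, 0, 2, 1, 0, 1)

v_3(a) = 2 ≥ 1, so the series converges in ℤ_3 to 1/(1 − a) = 1/(1 − (-279)) = 1/280. Expand this rational in ℤ_3: compute digits iteratively via d_i = x_i mod 3, x_{i+1} = (x_i − d_i)/3. The first 6 digits are (1, 0, 2, 1, 0, 1).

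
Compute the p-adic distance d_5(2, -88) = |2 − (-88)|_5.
d_5(2, -88) = 1/5

Step 1 — x − y = 2 − (-88) = 90. Step 2 — v_5(90) = 1 (factor: 90 = (5^1 · 18); the sign does not affect v_p). Step 3 — |x − y|_5 = 5^{-1} = 1/5.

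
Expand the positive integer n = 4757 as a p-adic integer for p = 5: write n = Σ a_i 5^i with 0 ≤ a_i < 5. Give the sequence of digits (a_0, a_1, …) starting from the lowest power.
(a_0, a_1, …) = (2, 1, 0, 3, 2, 1)

Repeated division by 5 gives the digits low-to-high: 4757 = 2 + 1·5^1 + 3·5^3 + 2·5^4 + 1·5^5. Digit sequence: (2, 1, 0, 3, 2, 1).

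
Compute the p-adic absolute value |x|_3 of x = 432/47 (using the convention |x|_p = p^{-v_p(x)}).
|432/47|_3 = 1/27

Step 1 — compute v_3(x) by factoring powers of 3 out of the numerator and denominator: v_3(432/47) = 3. Step 2 — apply |x|_p = p^{-v_p(x)} = 3^{-3} = 1/27.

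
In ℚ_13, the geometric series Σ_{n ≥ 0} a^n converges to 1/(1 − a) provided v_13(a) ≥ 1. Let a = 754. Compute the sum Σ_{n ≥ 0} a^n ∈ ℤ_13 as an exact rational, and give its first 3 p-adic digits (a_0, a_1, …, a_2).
Σ a^n = 1/(1 − a) = -1/753;  first 3 digits = (1, 6, 1)

v_13(a) = 1 ≥ 1, so the series converges in ℤ_13 to 1/(1 − a) = 1/(1 − 754) = -1/753. Expand this rational in ℤ_13: compute digits iteratively via d_i = x_i mod 13, x_{i+1} = (x_i − d_i)/13. The first 3 digits are (1, 6, 1).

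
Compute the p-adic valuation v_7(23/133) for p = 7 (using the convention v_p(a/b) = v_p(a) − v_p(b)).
v_7(23/133) = -1

Factor powers of 7 from the numerator and denominator of the reduced fraction: 23 = 7^0 · 23 and 133 = 7^1 · 19. Apply v_p(a/b) = v_p(a) − v_p(b): v_7(23/133) = 0 − 1 = -1.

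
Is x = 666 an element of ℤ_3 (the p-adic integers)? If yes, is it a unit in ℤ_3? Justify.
x ∈ ℤ_3 but not a unit; v_3(x) = 2 > 0

ℤ_3 = {x ∈ ℚ_3 : v_3(x) ≥ 0} and ℤ_3^× = {x ∈ ℤ_3 : v_3(x) = 0}. Here v_3(666) = v_3(num) − v_3(den) = 2; compare against these criteria.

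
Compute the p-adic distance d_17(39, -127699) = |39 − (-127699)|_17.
d_17(39, -127699) = 1/4913

Step 1 — x − y = 39 − (-127699) = 127738. Step 2 — v_17(127738) = 3 (factor: 127738 = (17^3 · 26); the sign does not affect v_p). Step 3 — |x − y|_17 = 17^{-3} = 1/4913.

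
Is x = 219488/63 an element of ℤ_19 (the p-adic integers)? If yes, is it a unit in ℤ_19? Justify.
x ∈ ℤ_19 but not a unit; v_19(x) = 3 > 0

ℤ_19 = {x ∈ ℚ_19 : v_19(x) ≥ 0} and ℤ_19^× = {x ∈ ℤ_19 : v_19(x) = 0}. Here v_19(219488/63) = v_19(num) − v_19(den) = 3; compare against these criteria.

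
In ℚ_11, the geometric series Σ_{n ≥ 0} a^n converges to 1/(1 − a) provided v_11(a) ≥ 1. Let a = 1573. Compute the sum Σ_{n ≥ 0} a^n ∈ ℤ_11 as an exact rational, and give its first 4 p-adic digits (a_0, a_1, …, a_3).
Σ a^n = 1/(1 − a) = -1/1572;  first 4 digits = (1, 0, 2, 1)

v_11(a) = 2 ≥ 1, so the series converges in ℤ_11 to 1/(1 − a) = 1/(1 − 1573) = -1/1572. Expand this rational in ℤ_11: compute digits iteratively via d_i = x_i mod 11, x_{i+1} = (x_i − d_i)/11. The first 4 digits are (1, 0, 2, 1).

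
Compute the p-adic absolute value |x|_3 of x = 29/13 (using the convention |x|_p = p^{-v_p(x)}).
|29/13|_3 = 1

Step 1 — compute v_3(x) by factoring powers of 3 out of the numerator and denominator: v_3(29/13) = 0. Step 2 — apply |x|_p = p^{-v_p(x)} = 3^{0} = 1.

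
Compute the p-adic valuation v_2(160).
v_2(160) = 5

v_2(n) is the largest exponent k such that 2^k divides n. Factor out: 160 = 2^5 · 5. (Sign doesn't affect v_p.) So v_2(160) = 5.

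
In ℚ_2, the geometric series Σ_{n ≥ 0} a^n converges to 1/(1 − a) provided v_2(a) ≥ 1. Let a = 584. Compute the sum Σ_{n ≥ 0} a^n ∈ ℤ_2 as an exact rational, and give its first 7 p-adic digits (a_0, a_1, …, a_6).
Σ a^n = 1/(1 − a) = -1/583;  first 7 digits = (1, 0, 0, 1, 0, 0, 0)

v_2(a) = 3 ≥ 1, so the series converges in ℤ_2 to 1/(1 − a) = 1/(1 − 584) = -1/583. Expand this rational in ℤ_2: compute digits iteratively via d_i = x_i mod 2, x_{i+1} = (x_i − d_i)/2. The first 7 digits are (1, 0, 0, 1, 0, 0, 0).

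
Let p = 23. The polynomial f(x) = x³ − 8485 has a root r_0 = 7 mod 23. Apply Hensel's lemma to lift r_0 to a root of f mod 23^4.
r_3 = 177774 (mod 279841)

Hensel: r_{i+1} = r_i − f(r_i)/f′(r_i) mod 23^{i+2}, where f′(x) = 3x². Iterate:
  r_0 = 7 (mod 23)
  r_1 = 30 (mod 529)
  r_2 = 7436 (mod 12167)
  r_3 = 177774 (mod 279841)
Final: r = 177774 with f(r) ≡ 0 mod 23^4.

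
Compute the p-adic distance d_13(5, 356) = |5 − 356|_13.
d_13(5, 356) = 1/13

Step 1 — x − y = 5 − 356 = -351. Step 2 — v_13(-351) = 1 (factor: -351 = −(13^1 · 27); the sign does not affect v_p). Step 3 — |x − y|_13 = 13^{-1} = 1/13.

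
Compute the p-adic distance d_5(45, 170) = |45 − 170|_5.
d_5(45, 170) = 1/125

Step 1 — x − y = 45 − 170 = -125. Step 2 — v_5(-125) = 3 (factor: -125 = −(5^3 · 1); the sign does not affect v_p). Step 3 — |x − y|_5 = 5^{-3} = 1/125.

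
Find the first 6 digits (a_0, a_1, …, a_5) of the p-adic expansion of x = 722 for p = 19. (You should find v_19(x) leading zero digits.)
(a_0, …, a_5) = (0, 0, 2, 0, 0, 0)

v_19(722) = 2, so a_0 = ... = a_1 = 0. Factor out: x = 19^2 · u with u = 2 a unit in ℤ_19. Expand u iteratively via a_{v+i} = u_i mod 19, u_{i+1} = (u_i − a_{v+i})/19:
  u_0 = 2;  a_2 = 2;  u_1 = (u_0 − 2)/19 = 0
  u_1 = 0;  a_3 = 0;  u_2 = (u_1 − 0)/19 = 0
  u_2 = 0;  a_4 = 0;  u_3 = (u_2 − 0)/19 = 0
  u_3 = 0;  a_5 = 0;  u_4 = (u_3 − 0)/19 = 0
Digits: (0, 0, 2, 0, 0, 0).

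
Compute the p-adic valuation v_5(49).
v_5(49) = 0

v_5(n) is the largest exponent k such that 5^k divides n. Factor out: 49 = 5^0 · 49. (Sign doesn't affect v_p.) So v_5(49) = 0.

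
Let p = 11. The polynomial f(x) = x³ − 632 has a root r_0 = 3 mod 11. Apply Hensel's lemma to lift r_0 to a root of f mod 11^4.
r_3 = 5448 (mod 14641)

Hensel: r_{i+1} = r_i − f(r_i)/f′(r_i) mod 11^{i+2}, where f′(x) = 3x². Iterate:
  r_0 = 3 (mod 11)
  r_1 = 3 (mod 121)
  r_2 = 124 (mod 1331)
  r_3 = 5448 (mod 14641)
Final: r = 5448 with f(r) ≡ 0 mod 11^4.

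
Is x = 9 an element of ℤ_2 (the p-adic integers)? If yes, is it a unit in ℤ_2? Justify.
x ∈ ℤ_2^× (unit); v_2(x) = 0

ℤ_2 = {x ∈ ℚ_2 : v_2(x) ≥ 0} and ℤ_2^× = {x ∈ ℤ_2 : v_2(x) = 0}. Here v_2(9) = v_2(num) − v_2(den) = 0; compare against these criteria.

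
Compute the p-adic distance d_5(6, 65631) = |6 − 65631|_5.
d_5(6, 65631) = 1/3125

Step 1 — x − y = 6 − 65631 = -65625. Step 2 — v_5(-65625) = 5 (factor: -65625 = −(5^5 · 21); the sign does not affect v_p). Step 3 — |x − y|_5 = 5^{-5} = 1/3125.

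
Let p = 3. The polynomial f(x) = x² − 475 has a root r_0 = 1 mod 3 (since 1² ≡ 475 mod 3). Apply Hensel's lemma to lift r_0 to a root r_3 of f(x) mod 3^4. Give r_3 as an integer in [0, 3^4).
r_3 = 31 (mod 81)

Hensel's recurrence: r_{i+1} = r_i − f(r_i)·(f′(r_i))^{-1} mod 3^{i+2}, with f′(x) = 2x. Iterate:
  r_0 = 1 (mod 3)
  r_1 = 4 (mod 9)
  r_2 = 4 (mod 27)
  r_3 = 31 (mod 81)
Final: r_3 = 31, and one checks f(r_3) ≡ 0 mod 3^4.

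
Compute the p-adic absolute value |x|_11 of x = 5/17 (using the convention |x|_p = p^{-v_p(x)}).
|5/17|_11 = 1

Step 1 — compute v_11(x) by factoring powers of 11 out of the numerator and denominator: v_11(5/17) = 0. Step 2 — apply |x|_p = p^{-v_p(x)} = 11^{0} = 1.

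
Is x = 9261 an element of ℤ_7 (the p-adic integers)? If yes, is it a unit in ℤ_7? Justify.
x ∈ ℤ_7 but not a unit; v_7(x) = 3 > 0

ℤ_7 = {x ∈ ℚ_7 : v_7(x) ≥ 0} and ℤ_7^× = {x ∈ ℤ_7 : v_7(x) = 0}. Here v_7(9261) = v_7(num) − v_7(den) = 3; compare against these criteria.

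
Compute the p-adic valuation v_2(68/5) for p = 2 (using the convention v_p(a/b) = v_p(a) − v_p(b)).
v_2(68/5) = 2

Factor powers of 2 from the numerator and denominator of the reduced fraction: 68 = 2^2 · 17 and 5 = 2^0 · 5. Apply v_p(a/b) = v_p(a) − v_p(b): v_2(68/5) = 2 − 0 = 2.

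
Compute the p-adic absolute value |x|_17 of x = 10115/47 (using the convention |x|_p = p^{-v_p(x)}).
|10115/47|_17 = 1/289

Step 1 — compute v_17(x) by factoring powers of 17 out of the numerator and denominator: v_17(10115/47) = 2. Step 2 — apply |x|_p = p^{-v_p(x)} = 17^{-2} = 1/289.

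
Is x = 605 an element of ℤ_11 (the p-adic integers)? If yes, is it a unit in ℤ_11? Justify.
x ∈ ℤ_11 but not a unit; v_11(x) = 2 > 0

ℤ_11 = {x ∈ ℚ_11 : v_11(x) ≥ 0} and ℤ_11^× = {x ∈ ℤ_11 : v_11(x) = 0}. Here v_11(605) = v_11(num) − v_11(den) = 2; compare against these criteria.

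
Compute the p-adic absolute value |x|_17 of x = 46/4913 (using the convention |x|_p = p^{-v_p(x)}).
|46/4913|_17 = 4913

Step 1 — compute v_17(x) by factoring powers of 17 out of the numerator and denominator: v_17(46/4913) = -3. Step 2 — apply |x|_p = p^{-v_p(x)} = 17^{3} = 4913.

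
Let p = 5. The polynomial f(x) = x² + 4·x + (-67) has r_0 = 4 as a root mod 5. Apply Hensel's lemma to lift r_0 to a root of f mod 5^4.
r_3 = 234 (mod 625)

Hensel: r_{i+1} = r_i − f(r_i)·(f′(r_i))^{-1} mod 5^{i+2}, f′(x) = 2x + 4. Iterate:
  r_0 = 4 (mod 5)
  r_1 = 9 (mod 25)
  r_2 = 109 (mod 125)
  r_3 = 234 (mod 625)
Final: r = 234 satisfies f(r) ≡ 0 mod 5^4.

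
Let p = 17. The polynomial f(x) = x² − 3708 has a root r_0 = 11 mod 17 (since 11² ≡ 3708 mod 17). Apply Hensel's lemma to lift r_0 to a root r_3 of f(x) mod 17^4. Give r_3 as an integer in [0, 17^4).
r_3 = 27143 (mod 83521)

Hensel's recurrence: r_{i+1} = r_i − f(r_i)·(f′(r_i))^{-1} mod 17^{i+2}, with f′(x) = 2x. Iterate:
  r_0 = 11 (mod 17)
  r_1 = 266 (mod 289)
  r_2 = 2578 (mod 4913)
  r_3 = 27143 (mod 83521)
Final: r_3 = 27143, and one checks f(r_3) ≡ 0 mod 17^4.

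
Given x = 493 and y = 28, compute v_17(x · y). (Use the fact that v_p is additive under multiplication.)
v_17(13804) = 1

v_p(x) = 1 (factor: 493 = 17^1 · 29); v_p(y) = 0 (factor: 28 = 17^0 · 28). Additivity: v_p(xy) = v_p(x) + v_p(y) = 1 + 0 = 1. (Direct check: xy = 13804 = 17^1 · (812).)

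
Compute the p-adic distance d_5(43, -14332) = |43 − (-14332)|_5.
d_5(43, -14332) = 1/625

Step 1 — x − y = 43 − (-14332) = 14375. Step 2 — v_5(14375) = 4 (factor: 14375 = (5^4 · 23); the sign does not affect v_p). Step 3 — |x − y|_5 = 5^{-4} = 1/625.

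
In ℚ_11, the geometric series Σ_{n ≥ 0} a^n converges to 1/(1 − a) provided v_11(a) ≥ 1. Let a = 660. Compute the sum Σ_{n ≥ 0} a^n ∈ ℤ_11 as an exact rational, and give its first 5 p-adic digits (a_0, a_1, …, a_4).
Σ a^n = 1/(1 − a) = -1/659;  first 5 digits = (1, 5, 8, 1, 7)

v_11(a) = 1 ≥ 1, so the series converges in ℤ_11 to 1/(1 − a) = 1/(1 − 660) = -1/659. Expand this rational in ℤ_11: compute digits iteratively via d_i = x_i mod 11, x_{i+1} = (x_i − d_i)/11. The first 5 digits are (1, 5, 8, 1, 7).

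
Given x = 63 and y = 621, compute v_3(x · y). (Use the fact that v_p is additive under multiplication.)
v_3(39123) = 5

v_p(x) = 2 (factor: 63 = 3^2 · 7); v_p(y) = 3 (factor: 621 = 3^3 · 23). Additivity: v_p(xy) = v_p(x) + v_p(y) = 2 + 3 = 5. (Direct check: xy = 39123 = 3^5 · (161).)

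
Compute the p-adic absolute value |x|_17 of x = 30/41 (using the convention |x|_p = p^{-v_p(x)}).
|30/41|_17 = 1

Step 1 — compute v_17(x) by factoring powers of 17 out of the numerator and denominator: v_17(30/41) = 0. Step 2 — apply |x|_p = p^{-v_p(x)} = 17^{0} = 1.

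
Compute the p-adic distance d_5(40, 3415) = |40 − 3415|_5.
d_5(40, 3415) = 1/125

Step 1 — x − y = 40 − 3415 = -3375. Step 2 — v_5(-3375) = 3 (factor: -3375 = −(5^3 · 27); the sign does not affect v_p). Step 3 — |x − y|_5 = 5^{-3} = 1/125.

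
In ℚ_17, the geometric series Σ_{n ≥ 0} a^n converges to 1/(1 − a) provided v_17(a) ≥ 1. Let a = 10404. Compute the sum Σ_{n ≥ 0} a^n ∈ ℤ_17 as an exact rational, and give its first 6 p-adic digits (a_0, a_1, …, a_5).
Σ a^n = 1/(1 − a) = -1/10403;  first 6 digits = (1, 0, 2, 2, 4, 8)

v_17(a) = 2 ≥ 1, so the series converges in ℤ_17 to 1/(1 − a) = 1/(1 − 10404) = -1/10403. Expand this rational in ℤ_17: compute digits iteratively via d_i = x_i mod 17, x_{i+1} = (x_i − d_i)/17. The first 6 digits are (1, 0, 2, 2, 4, 8).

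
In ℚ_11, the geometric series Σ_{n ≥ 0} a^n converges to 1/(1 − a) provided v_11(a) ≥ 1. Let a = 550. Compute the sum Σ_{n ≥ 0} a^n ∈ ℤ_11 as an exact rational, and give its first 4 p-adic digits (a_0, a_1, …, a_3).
Σ a^n = 1/(1 − a) = -1/549;  first 4 digits = (1, 6, 7, 3)

v_11(a) = 1 ≥ 1, so the series converges in ℤ_11 to 1/(1 − a) = 1/(1 − 550) = -1/549. Expand this rational in ℤ_11: compute digits iteratively via d_i = x_i mod 11, x_{i+1} = (x_i − d_i)/11. The first 4 digits are (1, 6, 7, 3).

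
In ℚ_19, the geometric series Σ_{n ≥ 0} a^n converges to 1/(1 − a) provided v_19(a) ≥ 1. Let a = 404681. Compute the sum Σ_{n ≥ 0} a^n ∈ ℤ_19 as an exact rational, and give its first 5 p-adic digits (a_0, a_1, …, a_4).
Σ a^n = 1/(1 − a) = -1/404680;  first 5 digits = (1, 0, 0, 2, 3)

v_19(a) = 3 ≥ 1, so the series converges in ℤ_19 to 1/(1 − a) = 1/(1 − 404681) = -1/404680. Expand this rational in ℤ_19: compute digits iteratively via d_i = x_i mod 19, x_{i+1} = (x_i − d_i)/19. The first 5 digits are (1, 0, 0, 2, 3).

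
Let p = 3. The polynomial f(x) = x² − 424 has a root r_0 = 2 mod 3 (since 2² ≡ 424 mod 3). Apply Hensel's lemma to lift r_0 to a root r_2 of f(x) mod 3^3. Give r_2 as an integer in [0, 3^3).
r_2 = 17 (mod 27)

Hensel's recurrence: r_{i+1} = r_i − f(r_i)·(f′(r_i))^{-1} mod 3^{i+2}, with f′(x) = 2x. Iterate:
  r_0 = 2 (mod 3)
  r_1 = 8 (mod 9)
  r_2 = 17 (mod 27)
Final: r_2 = 17, and one checks f(r_2) ≡ 0 mod 3^3.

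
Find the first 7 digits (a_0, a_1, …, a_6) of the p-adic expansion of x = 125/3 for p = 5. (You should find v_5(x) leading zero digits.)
(a_0, …, a_6) = (0, 0, 0, 2, 3, 1, 3)

v_5(125/3) = 3, so a_0 = ... = a_2 = 0. Factor out: x = 5^3 · u with u = 1/3 a unit in ℤ_5. Expand u iteratively via a_{v+i} = u_i mod 5, u_{i+1} = (u_i − a_{v+i})/5:
  u_0 = 1/3;  a_3 = 2;  u_1 = (u_0 − 2)/5 = -1/3
  u_1 = -1/3;  a_4 = 3;  u_2 = (u_1 − 3)/5 = -2/3
  u_2 = -2/3;  a_5 = 1;  u_3 = (u_2 − 1)/5 = -1/3
  u_3 = -1/3;  a_6 = 3;  u_4 = (u_3 − 3)/5 = -2/3
Digits: (0, 0, 0, 2, 3, 1, 3).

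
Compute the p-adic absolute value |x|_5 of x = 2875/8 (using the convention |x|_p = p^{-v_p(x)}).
|2875/8|_5 = 1/125

Step 1 — compute v_5(x) by factoring powers of 5 out of the numerator and denominator: v_5(2875/8) = 3. Step 2 — apply |x|_p = p^{-v_p(x)} = 5^{-3} = 1/125.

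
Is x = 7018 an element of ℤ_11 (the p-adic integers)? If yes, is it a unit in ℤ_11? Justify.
x ∈ ℤ_11 but not a unit; v_11(x) = 2 > 0

ℤ_11 = {x ∈ ℚ_11 : v_11(x) ≥ 0} and ℤ_11^× = {x ∈ ℤ_11 : v_11(x) = 0}. Here v_11(7018) = v_11(num) − v_11(den) = 2; compare against these criteria.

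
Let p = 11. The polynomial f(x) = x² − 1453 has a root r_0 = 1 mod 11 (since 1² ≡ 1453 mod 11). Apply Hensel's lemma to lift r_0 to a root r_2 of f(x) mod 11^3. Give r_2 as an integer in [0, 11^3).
r_2 = 727 (mod 1331)

Hensel's recurrence: r_{i+1} = r_i − f(r_i)·(f′(r_i))^{-1} mod 11^{i+2}, with f′(x) = 2x. Iterate:
  r_0 = 1 (mod 11)
  r_1 = 1 (mod 121)
  r_2 = 727 (mod 1331)
Final: r_2 = 727, and one checks f(r_2) ≡ 0 mod 11^3.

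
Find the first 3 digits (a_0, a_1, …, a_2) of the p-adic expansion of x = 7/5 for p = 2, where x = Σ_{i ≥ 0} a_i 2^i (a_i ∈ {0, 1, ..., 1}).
(a_0, …, a_2) = (1, 1, 0)

v_2(7/5) = 0 (numerator and denominator both coprime to 2), so x ∈ ℤ_2^×. Compute digits iteratively via a_i = x_i mod 2, x_{i+1} = (x_i − a_i)/2, with x_0 = x:
  x_0 = 7/5;  a_0 = 1;  x_1 = (x_0 − 1)/2 = 1/5
  x_1 = 1/5;  a_1 = 1;  x_2 = (x_1 − 1)/2 = -2/5
  x_2 = -2/5;  a_2 = 0;  x_3 = (x_2 − 0)/2 = -1/5
Digits: (1, 1, 0).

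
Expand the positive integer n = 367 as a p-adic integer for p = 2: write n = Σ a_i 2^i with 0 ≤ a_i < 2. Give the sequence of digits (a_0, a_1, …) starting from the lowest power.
(a_0, a_1, …) = (1, 1, 1, 1, 0, 1, 1, 0, 1)

Repeated division by 2 gives the digits low-to-high: 367 = 1 + 1·2^1 + 1·2^2 + 1·2^3 + 1·2^5 + 1·2^6 + 1·2^8. Digit sequence: (1, 1, 1, 1, 0, 1, 1, 0, 1).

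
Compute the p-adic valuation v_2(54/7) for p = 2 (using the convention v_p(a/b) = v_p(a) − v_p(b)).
v_2(54/7) = 1

Factor powers of 2 from the numerator and denominator of the reduced fraction: 54 = 2^1 · 27 and 7 = 2^0 · 7. Apply v_p(a/b) = v_p(a) − v_p(b): v_2(54/7) = 1 − 0 = 1.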